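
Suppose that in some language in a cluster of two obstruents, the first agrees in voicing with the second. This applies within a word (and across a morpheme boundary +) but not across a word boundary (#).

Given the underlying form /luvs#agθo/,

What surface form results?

/v/ before /s/ (voiceless) → [f]
/g/ before /θ/ (voiceless) → [k]

[lufs#akθo]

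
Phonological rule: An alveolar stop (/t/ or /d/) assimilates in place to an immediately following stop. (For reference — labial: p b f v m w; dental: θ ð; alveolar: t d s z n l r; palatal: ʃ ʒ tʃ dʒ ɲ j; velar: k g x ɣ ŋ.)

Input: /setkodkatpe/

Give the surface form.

[sekkogkappe]

/t/ before /k/ (velar) → [k]
/d/ before /k/ (velar) → [g]
/t/ before /p/ (labial) → [p]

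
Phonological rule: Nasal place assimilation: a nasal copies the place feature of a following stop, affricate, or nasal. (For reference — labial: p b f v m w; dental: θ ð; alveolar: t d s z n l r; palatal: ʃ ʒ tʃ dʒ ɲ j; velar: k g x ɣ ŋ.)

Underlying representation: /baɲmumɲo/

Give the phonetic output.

[bammuɲɲo]

/ɲ/ before /m/ (labial) → [m]
/m/ before /ɲ/ (palatal) → [ɲ]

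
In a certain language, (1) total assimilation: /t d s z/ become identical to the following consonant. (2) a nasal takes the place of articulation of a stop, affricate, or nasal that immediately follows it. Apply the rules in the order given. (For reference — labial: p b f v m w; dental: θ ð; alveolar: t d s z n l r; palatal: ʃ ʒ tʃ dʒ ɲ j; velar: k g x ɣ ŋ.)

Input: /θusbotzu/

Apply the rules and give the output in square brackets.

Rule 1: /s/ before /b/ → [b] (total assimilation)
Rule 1: /t/ before /z/ → [z] (total assimilation)
After rule 1: θubbozzu
Rule 2: no segment meets the rule's conditions; no change.

[θubbozzu]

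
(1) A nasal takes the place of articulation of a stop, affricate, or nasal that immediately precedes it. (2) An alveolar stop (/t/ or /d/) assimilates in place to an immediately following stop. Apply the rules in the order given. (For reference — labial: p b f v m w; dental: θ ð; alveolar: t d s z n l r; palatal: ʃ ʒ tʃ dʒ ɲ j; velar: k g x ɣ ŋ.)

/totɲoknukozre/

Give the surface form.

Rule 1: /ɲ/ after /t/ (alveolar) → [n]
Rule 1: /n/ after /k/ (velar) → [ŋ]
After rule 1: totnokŋukozre
Rule 2: no segment meets the rule's conditions; no change.

[totnokŋukozre]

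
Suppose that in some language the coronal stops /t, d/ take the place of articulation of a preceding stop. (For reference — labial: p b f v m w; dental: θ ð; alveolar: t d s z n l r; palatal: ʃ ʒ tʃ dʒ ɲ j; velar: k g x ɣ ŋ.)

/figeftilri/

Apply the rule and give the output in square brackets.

no segment meets the rule's conditions; no change.

[figeftilri]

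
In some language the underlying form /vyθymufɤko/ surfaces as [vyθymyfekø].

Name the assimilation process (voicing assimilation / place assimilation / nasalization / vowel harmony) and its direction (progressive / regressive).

/u/→[y] /ɤ/→[e] /o/→[ø].
Vowels agree with the first vowel, so the harmony is progressive.

vowel harmony, progressive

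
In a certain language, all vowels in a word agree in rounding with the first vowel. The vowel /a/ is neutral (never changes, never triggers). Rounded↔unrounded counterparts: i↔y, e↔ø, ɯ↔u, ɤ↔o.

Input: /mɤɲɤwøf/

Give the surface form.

/ø/ harmonizes with /ɤ/ ([-round]) → [e]

[mɤɲɤwef]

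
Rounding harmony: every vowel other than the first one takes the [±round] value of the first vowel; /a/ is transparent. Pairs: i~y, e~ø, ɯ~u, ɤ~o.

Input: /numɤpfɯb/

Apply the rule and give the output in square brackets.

/ɤ/ harmonizes with /u/ ([+round]) → [o]
/ɯ/ harmonizes with /u/ ([+round]) → [u]

[numopfub]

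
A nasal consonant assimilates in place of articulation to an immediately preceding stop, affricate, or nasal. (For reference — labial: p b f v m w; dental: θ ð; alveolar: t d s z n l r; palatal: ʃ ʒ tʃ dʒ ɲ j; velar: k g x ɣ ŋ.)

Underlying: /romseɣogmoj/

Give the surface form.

/m/ after /g/ (velar) → [ŋ]

[romseɣogŋoj]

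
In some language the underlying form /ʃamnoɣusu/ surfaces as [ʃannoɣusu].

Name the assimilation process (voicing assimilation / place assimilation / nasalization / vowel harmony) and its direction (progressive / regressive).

place assimilation, regressive

/m/→[n].
Each target copies a feature from the following segment, so the direction is regressive.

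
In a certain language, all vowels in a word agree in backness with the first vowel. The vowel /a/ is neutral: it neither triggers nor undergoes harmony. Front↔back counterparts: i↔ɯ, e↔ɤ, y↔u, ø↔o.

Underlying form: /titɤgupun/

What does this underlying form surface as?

/ɤ/ harmonizes with /i/ ([-back]) → [e]
/u/ harmonizes with /i/ ([-back]) → [y]
/u/ harmonizes with /i/ ([-back]) → [y]

[titegypyn]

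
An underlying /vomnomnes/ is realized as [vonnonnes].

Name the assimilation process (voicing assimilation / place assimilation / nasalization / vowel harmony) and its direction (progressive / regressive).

place assimilation, regressive

/m/→[n] /m/→[n].
Each target copies a feature from the following segment, so the direction is regressive.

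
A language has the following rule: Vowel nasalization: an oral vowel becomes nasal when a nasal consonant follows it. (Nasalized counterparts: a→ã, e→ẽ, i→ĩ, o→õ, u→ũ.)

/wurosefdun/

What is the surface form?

[wurosefdũn]

/u/ before nasal /n/ → [ũ]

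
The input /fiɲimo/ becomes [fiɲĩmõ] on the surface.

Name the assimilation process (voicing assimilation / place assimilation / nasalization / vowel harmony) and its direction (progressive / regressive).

/i/→[ĩ] /o/→[õ].
Each target copies a feature from the preceding segment, so the direction is progressive.

nasalization, progressive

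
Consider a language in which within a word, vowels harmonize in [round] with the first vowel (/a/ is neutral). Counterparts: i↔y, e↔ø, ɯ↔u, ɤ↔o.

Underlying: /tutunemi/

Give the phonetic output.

[tutunømy]

/e/ harmonizes with /u/ ([+round]) → [ø]
/i/ harmonizes with /u/ ([+round]) → [y]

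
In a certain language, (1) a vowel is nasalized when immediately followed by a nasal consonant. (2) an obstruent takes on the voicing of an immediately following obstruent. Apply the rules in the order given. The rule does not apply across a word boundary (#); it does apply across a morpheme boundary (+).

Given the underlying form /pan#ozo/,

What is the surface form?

Rule 1: /a/ before nasal /n/ → [ã]
After rule 1: pãn#ozo
Rule 2: no segment meets the rule's conditions; no change.

[pãn#ozo]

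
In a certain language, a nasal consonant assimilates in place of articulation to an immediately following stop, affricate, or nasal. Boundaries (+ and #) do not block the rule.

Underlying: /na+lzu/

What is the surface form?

[na+lzu]

no segment meets the rule's conditions; no change.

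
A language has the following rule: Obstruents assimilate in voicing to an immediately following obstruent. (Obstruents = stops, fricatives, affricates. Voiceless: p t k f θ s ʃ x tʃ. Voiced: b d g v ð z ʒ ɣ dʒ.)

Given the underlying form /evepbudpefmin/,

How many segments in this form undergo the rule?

2

/p/ before /b/ (voiced) → [b]
/d/ before /p/ (voiceless) → [t]
2 segments change.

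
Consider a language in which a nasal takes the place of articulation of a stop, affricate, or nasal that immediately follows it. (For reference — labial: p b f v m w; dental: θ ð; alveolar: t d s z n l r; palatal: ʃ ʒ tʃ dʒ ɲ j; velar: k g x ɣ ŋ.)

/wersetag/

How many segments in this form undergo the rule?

0

No segment meets the rule's conditions.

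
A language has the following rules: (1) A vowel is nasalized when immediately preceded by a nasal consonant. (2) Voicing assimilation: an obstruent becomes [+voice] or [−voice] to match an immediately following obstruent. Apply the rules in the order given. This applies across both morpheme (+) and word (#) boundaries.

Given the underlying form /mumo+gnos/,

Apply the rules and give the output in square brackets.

[mũmõ+gnõs]

Rule 1: /u/ after nasal /m/ → [ũ]
Rule 1: /o/ after nasal /m/ → [õ]
Rule 1: /o/ after nasal /n/ → [õ]
After rule 1: mũmõ+gnõs
Rule 2: no segment meets the rule's conditions; no change.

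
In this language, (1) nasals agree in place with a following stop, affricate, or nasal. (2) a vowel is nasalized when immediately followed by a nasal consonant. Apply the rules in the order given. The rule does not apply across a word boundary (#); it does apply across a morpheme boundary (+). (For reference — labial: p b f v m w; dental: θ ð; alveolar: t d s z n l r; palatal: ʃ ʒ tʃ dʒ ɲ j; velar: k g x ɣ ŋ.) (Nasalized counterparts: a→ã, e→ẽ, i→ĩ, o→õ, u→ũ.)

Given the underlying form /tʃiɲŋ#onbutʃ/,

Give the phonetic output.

Rule 1: /ɲ/ before /ŋ/ (velar) → [ŋ]
Rule 1: /n/ before /b/ (labial) → [m]
After rule 1: tʃiŋŋ#ombutʃ
Rule 2: /i/ before nasal /ŋ/ → [ĩ]
Rule 2: /o/ before nasal /m/ → [õ]

[tʃĩŋŋ#õmbutʃ]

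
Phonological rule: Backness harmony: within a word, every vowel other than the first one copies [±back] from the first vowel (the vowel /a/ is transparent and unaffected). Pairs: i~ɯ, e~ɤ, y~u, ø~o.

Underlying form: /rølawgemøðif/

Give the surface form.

no segment meets the rule's conditions; no change.

[rølawgemøðif]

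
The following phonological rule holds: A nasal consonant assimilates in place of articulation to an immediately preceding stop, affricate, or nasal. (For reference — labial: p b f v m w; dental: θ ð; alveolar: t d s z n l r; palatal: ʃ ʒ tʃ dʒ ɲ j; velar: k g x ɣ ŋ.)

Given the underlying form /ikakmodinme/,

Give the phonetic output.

/m/ after /k/ (velar) → [ŋ]
/m/ after /n/ (alveolar) → [n]

[ikakŋodinne]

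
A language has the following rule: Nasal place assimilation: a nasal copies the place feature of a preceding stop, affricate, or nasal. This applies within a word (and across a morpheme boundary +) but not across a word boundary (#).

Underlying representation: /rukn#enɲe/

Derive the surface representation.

/n/ after /k/ (velar) → [ŋ]
/ɲ/ after /n/ (alveolar) → [n]

[rukŋ#enne]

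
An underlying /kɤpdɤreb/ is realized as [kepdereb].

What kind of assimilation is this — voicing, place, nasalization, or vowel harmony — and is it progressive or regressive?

/ɤ/→[e] /ɤ/→[e].
Vowels agree with the last vowel, so the harmony is regressive.

vowel harmony, regressive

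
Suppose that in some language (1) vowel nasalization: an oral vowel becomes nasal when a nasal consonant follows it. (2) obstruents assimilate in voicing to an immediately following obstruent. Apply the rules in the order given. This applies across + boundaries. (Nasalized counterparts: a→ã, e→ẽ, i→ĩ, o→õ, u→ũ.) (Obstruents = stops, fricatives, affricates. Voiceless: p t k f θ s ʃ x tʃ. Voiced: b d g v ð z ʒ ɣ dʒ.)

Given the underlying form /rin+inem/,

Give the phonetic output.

Rule 1: /i/ before nasal /n/ → [ĩ]
Rule 1: /i/ before nasal /n/ → [ĩ]
Rule 1: /e/ before nasal /m/ → [ẽ]
After rule 1: rĩn+ĩnẽm
Rule 2: no segment meets the rule's conditions; no change.

[rĩn+ĩnẽm]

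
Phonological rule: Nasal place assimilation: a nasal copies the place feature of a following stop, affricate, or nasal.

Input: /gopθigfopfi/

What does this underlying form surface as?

no segment meets the rule's conditions; no change.

[gopθigfopfi]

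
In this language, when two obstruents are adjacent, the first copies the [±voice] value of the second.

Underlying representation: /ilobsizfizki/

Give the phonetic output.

[ilopsisfiski]

/b/ before /s/ (voiceless) → [p]
/z/ before /f/ (voiceless) → [s]
/z/ before /k/ (voiceless) → [s]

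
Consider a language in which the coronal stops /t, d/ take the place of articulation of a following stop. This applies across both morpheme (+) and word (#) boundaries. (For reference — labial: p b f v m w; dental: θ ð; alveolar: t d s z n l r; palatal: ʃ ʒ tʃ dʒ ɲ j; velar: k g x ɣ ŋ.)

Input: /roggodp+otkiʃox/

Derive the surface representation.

/d/ before /p/ (labial) → [b]
/t/ before /k/ (velar) → [k]

[roggobp+okkiʃox]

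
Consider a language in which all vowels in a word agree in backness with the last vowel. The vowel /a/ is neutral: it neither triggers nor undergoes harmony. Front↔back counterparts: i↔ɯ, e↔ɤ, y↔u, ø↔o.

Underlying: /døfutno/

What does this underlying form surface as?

[dofutno]

/ø/ harmonizes with /o/ ([+back]) → [o]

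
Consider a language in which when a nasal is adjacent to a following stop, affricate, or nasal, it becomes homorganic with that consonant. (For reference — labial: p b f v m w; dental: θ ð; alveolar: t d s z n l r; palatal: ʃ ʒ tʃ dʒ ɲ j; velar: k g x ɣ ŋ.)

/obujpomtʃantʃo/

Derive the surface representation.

[obujpoɲtʃaɲtʃo]

/m/ before /tʃ/ (palatal) → [ɲ]
/n/ before /tʃ/ (palatal) → [ɲ]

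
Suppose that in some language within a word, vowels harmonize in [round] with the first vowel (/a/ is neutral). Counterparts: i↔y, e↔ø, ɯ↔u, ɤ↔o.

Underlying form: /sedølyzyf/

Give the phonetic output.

[sedelizif]

/ø/ harmonizes with /e/ ([-round]) → [e]
/y/ harmonizes with /e/ ([-round]) → [i]
/y/ harmonizes with /e/ ([-round]) → [i]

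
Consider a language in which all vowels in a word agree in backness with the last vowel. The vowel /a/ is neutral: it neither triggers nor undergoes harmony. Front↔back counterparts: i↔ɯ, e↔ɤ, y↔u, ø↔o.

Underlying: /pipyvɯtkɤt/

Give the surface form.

/i/ harmonizes with /ɤ/ ([+back]) → [ɯ]
/y/ harmonizes with /ɤ/ ([+back]) → [u]

[pɯpuvɯtkɤt]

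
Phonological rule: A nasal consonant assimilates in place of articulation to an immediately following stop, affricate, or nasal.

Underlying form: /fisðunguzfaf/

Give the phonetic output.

/n/ before /g/ (velar) → [ŋ]

[fisðuŋguzfaf]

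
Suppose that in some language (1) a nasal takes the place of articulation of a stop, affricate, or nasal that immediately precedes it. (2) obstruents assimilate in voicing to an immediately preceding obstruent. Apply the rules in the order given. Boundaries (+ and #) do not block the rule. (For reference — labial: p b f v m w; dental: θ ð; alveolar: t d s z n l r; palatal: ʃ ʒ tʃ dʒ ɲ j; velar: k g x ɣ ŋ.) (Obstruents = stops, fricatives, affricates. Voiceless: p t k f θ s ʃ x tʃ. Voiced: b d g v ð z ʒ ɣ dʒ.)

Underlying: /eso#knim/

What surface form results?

Rule 1: /n/ after /k/ (velar) → [ŋ]
After rule 1: eso#kŋim
Rule 2: no segment meets the rule's conditions; no change.

[eso#kŋim]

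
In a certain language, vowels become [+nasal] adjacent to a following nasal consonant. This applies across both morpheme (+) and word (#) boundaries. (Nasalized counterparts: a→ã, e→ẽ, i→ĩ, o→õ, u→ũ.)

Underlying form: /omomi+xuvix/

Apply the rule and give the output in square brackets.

[õmõmi+xuvix]

/o/ before nasal /m/ → [õ]
/o/ before nasal /m/ → [õ]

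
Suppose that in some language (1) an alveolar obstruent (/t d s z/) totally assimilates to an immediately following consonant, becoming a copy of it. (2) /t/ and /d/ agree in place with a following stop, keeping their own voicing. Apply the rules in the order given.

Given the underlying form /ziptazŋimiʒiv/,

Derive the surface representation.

[ziptaŋŋimiʒiv]

Rule 1: /z/ before /ŋ/ → [ŋ] (total assimilation)
After rule 1: ziptaŋŋimiʒiv
Rule 2: no segment meets the rule's conditions; no change.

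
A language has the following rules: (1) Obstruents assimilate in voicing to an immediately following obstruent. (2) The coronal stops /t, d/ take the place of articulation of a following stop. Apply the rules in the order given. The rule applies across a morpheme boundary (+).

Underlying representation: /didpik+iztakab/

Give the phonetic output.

Rule 1: /d/ before /p/ (voiceless) → [t]
Rule 1: /z/ before /t/ (voiceless) → [s]
After rule 1: ditpik+istakab
Rule 2: /t/ before /p/ (labial) → [p]

[dippik+istakab]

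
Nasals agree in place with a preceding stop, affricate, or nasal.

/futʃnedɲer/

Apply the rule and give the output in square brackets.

/n/ after /tʃ/ (palatal) → [ɲ]
/ɲ/ after /d/ (alveolar) → [n]

[futʃɲedner]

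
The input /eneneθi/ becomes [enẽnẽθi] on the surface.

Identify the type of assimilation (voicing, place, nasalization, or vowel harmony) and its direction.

/e/→[ẽ] /e/→[ẽ].
Each target copies a feature from the preceding segment, so the direction is progressive.

nasalization, progressive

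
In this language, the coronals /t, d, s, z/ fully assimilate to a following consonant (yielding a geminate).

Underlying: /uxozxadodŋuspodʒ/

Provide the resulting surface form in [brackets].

/z/ before /x/ → [x] (total assimilation)
/d/ before /ŋ/ → [ŋ] (total assimilation)
/s/ before /p/ → [p] (total assimilation)

[uxoxxadoŋŋuppodʒ]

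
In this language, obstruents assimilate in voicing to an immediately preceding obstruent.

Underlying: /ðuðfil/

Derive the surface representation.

[ðuðvil]

/f/ after /ð/ (voiced) → [v]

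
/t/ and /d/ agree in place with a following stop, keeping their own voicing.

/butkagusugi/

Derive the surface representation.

/t/ before /k/ (velar) → [k]

[bukkagusugi]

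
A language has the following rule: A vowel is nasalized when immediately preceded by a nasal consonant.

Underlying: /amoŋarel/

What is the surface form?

/o/ after nasal /m/ → [õ]
/a/ after nasal /ŋ/ → [ã]

[amõŋãrel]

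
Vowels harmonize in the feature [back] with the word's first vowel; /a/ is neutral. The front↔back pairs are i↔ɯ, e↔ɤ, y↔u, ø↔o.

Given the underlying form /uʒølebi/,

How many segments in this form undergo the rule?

/ø/ harmonizes with /u/ ([+back]) → [o]
/e/ harmonizes with /u/ ([+back]) → [ɤ]
/i/ harmonizes with /u/ ([+back]) → [ɯ]
3 segments change.

3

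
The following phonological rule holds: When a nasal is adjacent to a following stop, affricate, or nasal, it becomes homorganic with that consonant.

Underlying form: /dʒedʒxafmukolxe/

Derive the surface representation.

no segment meets the rule's conditions; no change.

[dʒedʒxafmukolxe]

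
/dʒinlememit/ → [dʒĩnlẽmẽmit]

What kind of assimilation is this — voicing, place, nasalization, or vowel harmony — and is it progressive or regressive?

nasalization, regressive

/i/→[ĩ] /e/→[ẽ] /e/→[ẽ].
Each target copies a feature from the following segment, so the direction is regressive.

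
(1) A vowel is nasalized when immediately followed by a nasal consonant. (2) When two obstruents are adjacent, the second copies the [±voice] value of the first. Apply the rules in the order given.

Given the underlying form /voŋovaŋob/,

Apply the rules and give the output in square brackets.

Rule 1: /o/ before nasal /ŋ/ → [õ]
Rule 1: /a/ before nasal /ŋ/ → [ã]
After rule 1: võŋovãŋob
Rule 2: no segment meets the rule's conditions; no change.

[võŋovãŋob]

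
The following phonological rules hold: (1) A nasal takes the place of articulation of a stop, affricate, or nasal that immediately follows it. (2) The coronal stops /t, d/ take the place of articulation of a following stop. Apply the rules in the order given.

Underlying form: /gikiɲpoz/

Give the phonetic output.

[gikimpoz]

Rule 1: /ɲ/ before /p/ (labial) → [m]
After rule 1: gikimpoz
Rule 2: no segment meets the rule's conditions; no change.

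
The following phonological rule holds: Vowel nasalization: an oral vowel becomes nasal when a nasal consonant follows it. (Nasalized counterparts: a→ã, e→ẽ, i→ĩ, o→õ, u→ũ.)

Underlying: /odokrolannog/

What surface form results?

[odokrolãnnog]

/a/ before nasal /n/ → [ã]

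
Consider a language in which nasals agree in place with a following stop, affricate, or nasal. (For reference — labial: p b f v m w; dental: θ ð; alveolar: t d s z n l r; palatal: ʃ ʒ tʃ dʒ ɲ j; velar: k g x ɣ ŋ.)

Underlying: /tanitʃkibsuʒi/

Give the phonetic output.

no segment meets the rule's conditions; no change.

[tanitʃkibsuʒi]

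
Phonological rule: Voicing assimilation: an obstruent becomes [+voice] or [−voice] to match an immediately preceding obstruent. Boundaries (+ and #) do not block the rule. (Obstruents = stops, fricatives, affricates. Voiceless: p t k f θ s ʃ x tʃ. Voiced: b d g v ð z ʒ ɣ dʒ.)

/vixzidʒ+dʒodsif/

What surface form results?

[vixsidʒ+dʒodzif]

/z/ after /x/ (voiceless) → [s]
/s/ after /d/ (voiced) → [z]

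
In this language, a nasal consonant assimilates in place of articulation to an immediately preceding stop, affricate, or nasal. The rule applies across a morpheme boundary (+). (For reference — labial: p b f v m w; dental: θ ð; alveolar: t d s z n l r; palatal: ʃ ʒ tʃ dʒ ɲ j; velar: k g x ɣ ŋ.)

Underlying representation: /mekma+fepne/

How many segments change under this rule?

2

/m/ after /k/ (velar) → [ŋ]
/n/ after /p/ (labial) → [m]
2 segments change.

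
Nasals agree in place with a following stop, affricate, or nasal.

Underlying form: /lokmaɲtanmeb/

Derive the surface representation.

[lokmantammeb]

/ɲ/ before /t/ (alveolar) → [n]
/n/ before /m/ (labial) → [m]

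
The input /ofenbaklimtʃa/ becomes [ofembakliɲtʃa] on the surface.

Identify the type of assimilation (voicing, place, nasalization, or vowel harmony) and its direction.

place assimilation, regressive

/n/→[m] /m/→[ɲ].
Each target copies a feature from the following segment, so the direction is regressive.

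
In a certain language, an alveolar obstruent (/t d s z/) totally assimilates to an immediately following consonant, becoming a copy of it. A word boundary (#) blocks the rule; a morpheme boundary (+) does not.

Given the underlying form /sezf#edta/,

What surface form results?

[seff#etta]

/z/ before /f/ → [f] (total assimilation)
/d/ before /t/ → [t] (total assimilation)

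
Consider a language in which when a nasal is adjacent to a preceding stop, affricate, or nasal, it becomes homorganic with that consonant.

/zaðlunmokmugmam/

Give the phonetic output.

[zaðlunnokŋugŋam]

/m/ after /n/ (alveolar) → [n]
/m/ after /k/ (velar) → [ŋ]
/m/ after /g/ (velar) → [ŋ]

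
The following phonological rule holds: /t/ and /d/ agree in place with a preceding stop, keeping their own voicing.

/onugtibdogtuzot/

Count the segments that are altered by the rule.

3

/t/ after /g/ (velar) → [k]
/d/ after /b/ (labial) → [b]
/t/ after /g/ (velar) → [k]
3 segments change.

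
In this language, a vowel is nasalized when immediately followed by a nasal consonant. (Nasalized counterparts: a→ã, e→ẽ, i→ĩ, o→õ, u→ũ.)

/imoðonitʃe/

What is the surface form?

/i/ before nasal /m/ → [ĩ]
/o/ before nasal /n/ → [õ]

[ĩmoðõnitʃe]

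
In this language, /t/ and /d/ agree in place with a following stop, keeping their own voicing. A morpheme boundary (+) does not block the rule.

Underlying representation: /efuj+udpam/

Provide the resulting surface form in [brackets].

/d/ before /p/ (labial) → [b]

[efuj+ubpam]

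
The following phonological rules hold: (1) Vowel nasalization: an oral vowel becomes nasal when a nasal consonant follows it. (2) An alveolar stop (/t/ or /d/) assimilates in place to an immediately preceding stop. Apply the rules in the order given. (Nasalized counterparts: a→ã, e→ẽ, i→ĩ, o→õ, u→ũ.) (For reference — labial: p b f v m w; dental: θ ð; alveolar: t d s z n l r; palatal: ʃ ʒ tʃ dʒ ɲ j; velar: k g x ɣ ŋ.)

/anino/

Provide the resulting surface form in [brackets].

Rule 1: /a/ before nasal /n/ → [ã]
Rule 1: /i/ before nasal /n/ → [ĩ]
After rule 1: ãnĩno
Rule 2: no segment meets the rule's conditions; no change.

[ãnĩno]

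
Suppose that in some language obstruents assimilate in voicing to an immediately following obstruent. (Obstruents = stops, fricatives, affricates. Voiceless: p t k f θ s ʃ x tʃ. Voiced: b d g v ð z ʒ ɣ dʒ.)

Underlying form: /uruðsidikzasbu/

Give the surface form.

[uruθsidigzazbu]

/ð/ before /s/ (voiceless) → [θ]
/k/ before /z/ (voiced) → [g]
/s/ before /b/ (voiced) → [z]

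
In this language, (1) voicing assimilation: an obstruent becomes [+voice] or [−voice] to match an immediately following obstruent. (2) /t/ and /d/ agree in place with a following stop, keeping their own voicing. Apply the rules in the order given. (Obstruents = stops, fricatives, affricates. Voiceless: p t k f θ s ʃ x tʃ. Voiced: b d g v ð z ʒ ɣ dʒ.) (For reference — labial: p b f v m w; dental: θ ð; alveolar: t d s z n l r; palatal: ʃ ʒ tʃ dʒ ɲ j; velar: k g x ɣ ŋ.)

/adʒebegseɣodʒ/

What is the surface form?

[adʒebekseɣodʒ]

Rule 1: /g/ before /s/ (voiceless) → [k]
After rule 1: adʒebekseɣodʒ
Rule 2: no segment meets the rule's conditions; no change.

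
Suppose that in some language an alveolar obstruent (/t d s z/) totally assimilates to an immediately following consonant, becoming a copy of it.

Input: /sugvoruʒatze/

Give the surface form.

/t/ before /z/ → [z] (total assimilation)

[sugvoruʒazze]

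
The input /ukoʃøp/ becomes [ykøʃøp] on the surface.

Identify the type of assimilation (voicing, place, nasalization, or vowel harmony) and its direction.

vowel harmony, regressive

/u/→[y] /o/→[ø].
Vowels agree with the last vowel, so the harmony is regressive.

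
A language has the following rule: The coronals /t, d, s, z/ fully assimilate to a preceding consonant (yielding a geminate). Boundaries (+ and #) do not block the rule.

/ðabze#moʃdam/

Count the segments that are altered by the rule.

2

/z/ after /b/ → [b] (total assimilation)
/d/ after /ʃ/ → [ʃ] (total assimilation)
2 segments change.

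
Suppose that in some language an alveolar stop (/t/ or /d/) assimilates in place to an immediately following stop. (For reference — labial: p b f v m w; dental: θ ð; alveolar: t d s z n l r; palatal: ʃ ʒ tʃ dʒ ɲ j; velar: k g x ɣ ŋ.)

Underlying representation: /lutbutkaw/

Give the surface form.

[lupbukkaw]

/t/ before /b/ (labial) → [p]
/t/ before /k/ (velar) → [k]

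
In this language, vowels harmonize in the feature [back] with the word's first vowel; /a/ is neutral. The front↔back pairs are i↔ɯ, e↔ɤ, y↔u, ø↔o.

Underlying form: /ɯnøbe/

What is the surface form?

/ø/ harmonizes with /ɯ/ ([+back]) → [o]
/e/ harmonizes with /ɯ/ ([+back]) → [ɤ]

[ɯnobɤ]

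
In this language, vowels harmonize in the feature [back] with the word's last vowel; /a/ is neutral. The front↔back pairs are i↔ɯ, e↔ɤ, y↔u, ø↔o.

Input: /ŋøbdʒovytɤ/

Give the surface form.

[ŋobdʒovutɤ]

/ø/ harmonizes with /ɤ/ ([+back]) → [o]
/y/ harmonizes with /ɤ/ ([+back]) → [u]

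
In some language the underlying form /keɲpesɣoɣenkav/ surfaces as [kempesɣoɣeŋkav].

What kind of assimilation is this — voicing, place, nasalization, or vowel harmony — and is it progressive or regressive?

place assimilation, regressive

/ɲ/→[m] /n/→[ŋ].
Each target copies a feature from the following segment, so the direction is regressive.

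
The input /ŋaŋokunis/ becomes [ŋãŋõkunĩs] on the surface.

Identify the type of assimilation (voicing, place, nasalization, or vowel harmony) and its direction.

/a/→[ã] /o/→[õ] /i/→[ĩ].
Each target copies a feature from the preceding segment, so the direction is progressive.

nasalization, progressive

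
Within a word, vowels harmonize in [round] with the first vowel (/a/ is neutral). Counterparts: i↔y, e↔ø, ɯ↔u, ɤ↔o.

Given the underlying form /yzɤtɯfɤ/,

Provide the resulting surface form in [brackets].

/ɤ/ harmonizes with /y/ ([+round]) → [o]
/ɯ/ harmonizes with /y/ ([+round]) → [u]
/ɤ/ harmonizes with /y/ ([+round]) → [o]

[yzotufo]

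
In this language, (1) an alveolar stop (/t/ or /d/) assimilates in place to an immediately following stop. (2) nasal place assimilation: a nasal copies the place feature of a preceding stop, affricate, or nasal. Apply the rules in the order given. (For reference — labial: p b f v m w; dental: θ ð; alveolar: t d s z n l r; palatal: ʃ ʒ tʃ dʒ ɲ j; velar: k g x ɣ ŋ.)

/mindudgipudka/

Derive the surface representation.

[minduggipugka]

Rule 1: /d/ before /g/ (velar) → [g]
Rule 1: /d/ before /k/ (velar) → [g]
After rule 1: minduggipugka
Rule 2: no segment meets the rule's conditions; no change.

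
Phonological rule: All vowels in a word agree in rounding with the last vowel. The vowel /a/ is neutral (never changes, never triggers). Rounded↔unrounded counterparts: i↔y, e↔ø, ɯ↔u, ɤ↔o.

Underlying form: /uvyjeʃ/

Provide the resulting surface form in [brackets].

[ɯvijeʃ]

/u/ harmonizes with /e/ ([-round]) → [ɯ]
/y/ harmonizes with /e/ ([-round]) → [i]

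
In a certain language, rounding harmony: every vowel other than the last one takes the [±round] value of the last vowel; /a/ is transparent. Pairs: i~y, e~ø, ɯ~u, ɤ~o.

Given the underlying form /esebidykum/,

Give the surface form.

/e/ harmonizes with /u/ ([+round]) → [ø]
/e/ harmonizes with /u/ ([+round]) → [ø]
/i/ harmonizes with /u/ ([+round]) → [y]

[øsøbydykum]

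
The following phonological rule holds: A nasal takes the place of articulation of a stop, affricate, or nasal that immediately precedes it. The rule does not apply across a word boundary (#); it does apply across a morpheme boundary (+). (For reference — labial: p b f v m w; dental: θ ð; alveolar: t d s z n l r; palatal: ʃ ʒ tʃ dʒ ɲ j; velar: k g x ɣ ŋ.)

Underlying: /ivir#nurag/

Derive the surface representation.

[ivir#nurag]

no segment meets the rule's conditions; no change.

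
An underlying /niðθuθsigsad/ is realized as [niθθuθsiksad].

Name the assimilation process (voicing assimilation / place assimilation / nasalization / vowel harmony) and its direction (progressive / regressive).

voicing assimilation, regressive

/ð/→[θ] /g/→[k].
Each target copies a feature from the following segment, so the direction is regressive.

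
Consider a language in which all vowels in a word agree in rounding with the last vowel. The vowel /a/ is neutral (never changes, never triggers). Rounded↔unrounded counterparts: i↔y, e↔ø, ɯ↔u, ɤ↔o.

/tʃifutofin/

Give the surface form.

/u/ harmonizes with /i/ ([-round]) → [ɯ]
/o/ harmonizes with /i/ ([-round]) → [ɤ]

[tʃifɯtɤfin]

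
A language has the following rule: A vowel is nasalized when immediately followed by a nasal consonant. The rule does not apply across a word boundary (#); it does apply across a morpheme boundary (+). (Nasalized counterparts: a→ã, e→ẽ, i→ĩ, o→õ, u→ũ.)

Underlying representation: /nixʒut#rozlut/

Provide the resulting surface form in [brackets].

[nixʒut#rozlut]

no segment meets the rule's conditions; no change.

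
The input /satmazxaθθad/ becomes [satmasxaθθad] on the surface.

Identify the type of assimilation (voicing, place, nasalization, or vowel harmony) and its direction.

/z/→[s].
Each target copies a feature from the following segment, so the direction is regressive.

voicing assimilation, regressive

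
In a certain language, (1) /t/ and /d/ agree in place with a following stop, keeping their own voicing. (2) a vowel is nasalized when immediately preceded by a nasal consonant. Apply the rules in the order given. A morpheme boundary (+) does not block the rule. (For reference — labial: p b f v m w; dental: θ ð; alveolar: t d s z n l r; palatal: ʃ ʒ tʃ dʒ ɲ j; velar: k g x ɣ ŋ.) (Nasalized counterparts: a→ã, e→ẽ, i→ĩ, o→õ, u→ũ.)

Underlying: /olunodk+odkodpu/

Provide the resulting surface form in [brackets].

[olunõgk+ogkobpu]

Rule 1: /d/ before /k/ (velar) → [g]
Rule 1: /d/ before /k/ (velar) → [g]
Rule 1: /d/ before /p/ (labial) → [b]
After rule 1: olunogk+ogkobpu
Rule 2: /o/ after nasal /n/ → [õ]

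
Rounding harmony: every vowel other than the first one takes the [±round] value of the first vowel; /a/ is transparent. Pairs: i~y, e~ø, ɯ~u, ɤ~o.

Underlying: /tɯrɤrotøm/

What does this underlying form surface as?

/o/ harmonizes with /ɯ/ ([-round]) → [ɤ]
/ø/ harmonizes with /ɯ/ ([-round]) → [e]

[tɯrɤrɤtem]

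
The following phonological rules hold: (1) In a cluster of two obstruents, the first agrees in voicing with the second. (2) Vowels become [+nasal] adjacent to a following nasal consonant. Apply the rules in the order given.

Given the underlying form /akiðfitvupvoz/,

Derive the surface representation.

Rule 1: /ð/ before /f/ (voiceless) → [θ]
Rule 1: /t/ before /v/ (voiced) → [d]
Rule 1: /p/ before /v/ (voiced) → [b]
After rule 1: akiθfidvubvoz
Rule 2: no segment meets the rule's conditions; no change.

[akiθfidvubvoz]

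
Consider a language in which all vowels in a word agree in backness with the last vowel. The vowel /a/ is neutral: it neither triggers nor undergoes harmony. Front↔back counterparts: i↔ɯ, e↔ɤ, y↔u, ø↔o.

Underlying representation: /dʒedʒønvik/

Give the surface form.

[dʒedʒønvik]

no segment meets the rule's conditions; no change.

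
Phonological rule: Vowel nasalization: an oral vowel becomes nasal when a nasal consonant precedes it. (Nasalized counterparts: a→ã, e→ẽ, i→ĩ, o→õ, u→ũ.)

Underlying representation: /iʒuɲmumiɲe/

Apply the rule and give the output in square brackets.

[iʒuɲmũmĩɲẽ]

/u/ after nasal /m/ → [ũ]
/i/ after nasal /m/ → [ĩ]
/e/ after nasal /ɲ/ → [ẽ]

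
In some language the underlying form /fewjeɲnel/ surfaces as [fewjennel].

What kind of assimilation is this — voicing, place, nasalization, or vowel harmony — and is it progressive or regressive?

place assimilation, regressive

/ɲ/→[n].
Each target copies a feature from the following segment, so the direction is regressive.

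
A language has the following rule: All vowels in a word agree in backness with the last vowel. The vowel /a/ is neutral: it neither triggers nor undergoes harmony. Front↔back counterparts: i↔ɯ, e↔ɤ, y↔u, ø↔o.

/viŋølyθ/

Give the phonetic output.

[viŋølyθ]

no segment meets the rule's conditions; no change.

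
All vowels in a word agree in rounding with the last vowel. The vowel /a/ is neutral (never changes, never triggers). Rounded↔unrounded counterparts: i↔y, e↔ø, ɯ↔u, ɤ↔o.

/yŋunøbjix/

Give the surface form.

/y/ harmonizes with /i/ ([-round]) → [i]
/u/ harmonizes with /i/ ([-round]) → [ɯ]
/ø/ harmonizes with /i/ ([-round]) → [e]

[iŋɯnebjix]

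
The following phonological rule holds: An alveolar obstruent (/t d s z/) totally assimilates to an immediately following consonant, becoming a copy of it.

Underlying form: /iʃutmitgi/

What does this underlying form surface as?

/t/ before /m/ → [m] (total assimilation)
/t/ before /g/ → [g] (total assimilation)

[iʃummiggi]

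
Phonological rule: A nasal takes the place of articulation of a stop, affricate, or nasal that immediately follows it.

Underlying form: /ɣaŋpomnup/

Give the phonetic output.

[ɣamponnup]

/ŋ/ before /p/ (labial) → [m]
/m/ before /n/ (alveolar) → [n]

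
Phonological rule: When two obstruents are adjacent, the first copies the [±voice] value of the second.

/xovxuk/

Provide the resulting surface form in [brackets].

[xofxuk]

/v/ before /x/ (voiceless) → [f]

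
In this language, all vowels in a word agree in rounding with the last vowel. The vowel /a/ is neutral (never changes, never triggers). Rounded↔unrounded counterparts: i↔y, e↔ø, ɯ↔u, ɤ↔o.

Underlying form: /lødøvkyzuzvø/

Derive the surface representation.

[lødøvkyzuzvø]

no segment meets the rule's conditions; no change.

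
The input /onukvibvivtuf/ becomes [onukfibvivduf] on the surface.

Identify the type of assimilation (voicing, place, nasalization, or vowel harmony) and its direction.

voicing assimilation, progressive

/v/→[f] /t/→[d].
Each target copies a feature from the preceding segment, so the direction is progressive.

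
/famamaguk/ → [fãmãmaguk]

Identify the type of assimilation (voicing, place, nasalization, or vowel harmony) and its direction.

/a/→[ã] /a/→[ã].
Each target copies a feature from the following segment, so the direction is regressive.

nasalization, regressive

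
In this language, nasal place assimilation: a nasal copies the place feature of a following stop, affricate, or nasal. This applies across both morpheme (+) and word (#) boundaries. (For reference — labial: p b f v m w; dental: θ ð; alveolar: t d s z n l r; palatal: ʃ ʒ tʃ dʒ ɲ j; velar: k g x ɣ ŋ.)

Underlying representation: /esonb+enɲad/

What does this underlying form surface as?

/n/ before /b/ (labial) → [m]
/n/ before /ɲ/ (palatal) → [ɲ]

[esomb+eɲɲad]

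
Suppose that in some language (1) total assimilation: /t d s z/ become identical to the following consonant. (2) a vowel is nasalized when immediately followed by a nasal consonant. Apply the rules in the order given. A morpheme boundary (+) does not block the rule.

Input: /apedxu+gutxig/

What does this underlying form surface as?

Rule 1: /d/ before /x/ → [x] (total assimilation)
Rule 1: /t/ before /x/ → [x] (total assimilation)
After rule 1: apexxu+guxxig
Rule 2: no segment meets the rule's conditions; no change.

[apexxu+guxxig]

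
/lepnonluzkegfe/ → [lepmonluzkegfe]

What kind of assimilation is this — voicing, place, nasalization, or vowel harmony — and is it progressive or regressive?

place assimilation, progressive

/n/→[m].
Each target copies a feature from the preceding segment, so the direction is progressive.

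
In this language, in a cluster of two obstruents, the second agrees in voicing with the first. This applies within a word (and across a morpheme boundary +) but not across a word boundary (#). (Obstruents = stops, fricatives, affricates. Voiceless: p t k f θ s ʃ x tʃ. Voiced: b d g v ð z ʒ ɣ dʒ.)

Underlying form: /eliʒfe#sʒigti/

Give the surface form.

[eliʒve#sʃigdi]

/f/ after /ʒ/ (voiced) → [v]
/ʒ/ after /s/ (voiceless) → [ʃ]
/t/ after /g/ (voiced) → [d]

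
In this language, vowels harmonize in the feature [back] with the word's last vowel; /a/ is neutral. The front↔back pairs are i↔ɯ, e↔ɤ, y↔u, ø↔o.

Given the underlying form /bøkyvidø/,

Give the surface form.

no segment meets the rule's conditions; no change.

[bøkyvidø]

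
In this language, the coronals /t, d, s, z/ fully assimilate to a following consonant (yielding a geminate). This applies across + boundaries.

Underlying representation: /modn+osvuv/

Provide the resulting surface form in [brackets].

[monn+ovvuv]

/d/ before /n/ → [n] (total assimilation)
/s/ before /v/ → [v] (total assimilation)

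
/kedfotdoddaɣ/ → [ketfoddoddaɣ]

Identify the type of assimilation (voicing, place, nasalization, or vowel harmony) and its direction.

/d/→[t] /t/→[d].
Each target copies a feature from the following segment, so the direction is regressive.

voicing assimilation, regressive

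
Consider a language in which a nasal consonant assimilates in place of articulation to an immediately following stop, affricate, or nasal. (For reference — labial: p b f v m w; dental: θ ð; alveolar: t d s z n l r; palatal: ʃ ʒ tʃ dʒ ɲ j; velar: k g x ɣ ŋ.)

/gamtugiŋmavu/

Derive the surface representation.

/m/ before /t/ (alveolar) → [n]
/ŋ/ before /m/ (labial) → [m]

[gantugimmavu]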